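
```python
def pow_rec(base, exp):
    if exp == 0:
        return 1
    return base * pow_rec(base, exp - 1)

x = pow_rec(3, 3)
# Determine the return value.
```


pow_rec(3, 3)
= 3 * pow_rec(3, 2)
= 3 * 3 * pow_rec(3, 1)
= 3 * 3 * 3 * pow_rec(3, 0)
= 3 * 3 * 3 * 1
= 27


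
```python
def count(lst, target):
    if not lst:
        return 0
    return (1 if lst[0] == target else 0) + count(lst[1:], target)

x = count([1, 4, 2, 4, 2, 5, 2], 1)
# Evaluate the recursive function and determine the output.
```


count([1, 4, 2, 4, 2, 5, 2], 1)
lst[0]=1 == 1: 1 + count([4, 2, 4, 2, 5, 2], 1)
lst[0]=4 != 1: 0 + count([2, 4, 2, 5, 2], 1)
lst[0]=2 != 1: 0 + count([4, 2, 5, 2], 1)
lst[0]=4 != 1: 0 + count([2, 5, 2], 1)
lst[0]=2 != 1: 0 + count([5, 2], 1)
lst[0]=5 != 1: 0 + count([2], 1)
lst[0]=2 != 1: 0 + count([], 1)
= 1


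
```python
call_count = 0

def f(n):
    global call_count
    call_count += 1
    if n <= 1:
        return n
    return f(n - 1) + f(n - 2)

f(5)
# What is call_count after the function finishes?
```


f(5) calls f(4) and f(3); each non-base call branches into two more.
Let C(k) = total number of calls made by f(k), including the call to f(k) itself.
Base cases: C(0) = 1, C(1) = 1
Recurrence: C(k) = 1 + C(k-1) + C(k-2)
  C(2) = 1 + C(1) + C(0) = 1 + 1 + 1 = 3
  C(3) = 1 + C(2) + C(1) = 1 + 3 + 1 = 5
  C(4) = 1 + C(3) + C(2) = 1 + 5 + 3 = 9
  C(5) = 1 + C(4) + C(3) = 1 + 9 + 5 = 15
Total calls = C(5) = 15


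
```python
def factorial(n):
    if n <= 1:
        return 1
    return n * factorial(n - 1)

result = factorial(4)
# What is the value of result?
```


factorial(4)
= 4 * factorial(3)
= 4 * 3 * factorial(2)
= 4 * 3 * 2 * factorial(1)
= 4 * 3 * 2 * 1
= 24


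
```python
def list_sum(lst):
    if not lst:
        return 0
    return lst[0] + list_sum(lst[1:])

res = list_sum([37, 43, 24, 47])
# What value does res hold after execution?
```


list_sum([37, 43, 24, 47])
= 37 + list_sum([43, 24, 47])
= 37 + 43 + list_sum([24, 47])
= 37 + 43 + 24 + list_sum([47])
= 37 + 43 + 24 + 47 + list_sum([])
= 37 + 43 + 24 + 47 + 0
= 151


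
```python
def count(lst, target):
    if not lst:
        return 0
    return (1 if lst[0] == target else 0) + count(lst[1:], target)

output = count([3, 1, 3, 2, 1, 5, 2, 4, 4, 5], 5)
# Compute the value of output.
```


count([3, 1, 3, 2, 1, 5, 2, 4, 4, 5], 5)
lst[0]=3 != 5: 0 + count([1, 3, 2, 1, 5, 2, 4, 4, 5], 5)
lst[0]=1 != 5: 0 + count([3, 2, 1, 5, 2, 4, 4, 5], 5)
lst[0]=3 != 5: 0 + count([2, 1, 5, 2, 4, 4, 5], 5)
lst[0]=2 != 5: 0 + count([1, 5, 2, 4, 4, 5], 5)
lst[0]=1 != 5: 0 + count([5, 2, 4, 4, 5], 5)
lst[0]=5 == 5: 1 + count([2, 4, 4, 5], 5)
lst[0]=2 != 5: 0 + count([4, 4, 5], 5)
lst[0]=4 != 5: 0 + count([4, 5], 5)
lst[0]=4 != 5: 0 + count([5], 5)
lst[0]=5 == 5: 1 + count([], 5)
= 2


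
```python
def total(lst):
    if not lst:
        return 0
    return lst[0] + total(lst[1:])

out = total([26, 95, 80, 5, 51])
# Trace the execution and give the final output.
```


total([26, 95, 80, 5, 51])
= 26 + total([95, 80, 5, 51])
= 26 + 95 + total([80, 5, 51])
= 26 + 95 + 80 + total([5, 51])
= 26 + 95 + 80 + 5 + total([51])
= 26 + 95 + 80 + 5 + 51 + total([])
= 26 + 95 + 80 + 5 + 51 + 0
= 257


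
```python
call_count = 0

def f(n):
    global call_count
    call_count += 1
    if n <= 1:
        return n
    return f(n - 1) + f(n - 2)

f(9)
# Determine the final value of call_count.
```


f(9) calls f(8) and f(7); each non-base call branches into two more.
Let C(k) = total number of calls made by f(k), including the call to f(k) itself.
Base cases: C(0) = 1, C(1) = 1
Recurrence: C(k) = 1 + C(k-1) + C(k-2)
  C(2) = 1 + C(1) + C(0) = 1 + 1 + 1 = 3
  C(3) = 1 + C(2) + C(1) = 1 + 3 + 1 = 5
  C(4) = 1 + C(3) + C(2) = 1 + 5 + 3 = 9
  C(5) = 1 + C(4) + C(3) = 1 + 9 + 5 = 15
  C(6) = 1 + C(5) + C(4) = 1 + 15 + 9 = 25
  C(7) = 1 + C(6) + C(5) = 1 + 25 + 15 = 41
  C(8) = 1 + C(7) + C(6) = 1 + 41 + 25 = 67
  C(9) = 1 + C(8) + C(7) = 1 + 67 + 41 = 109
Total calls = C(9) = 109


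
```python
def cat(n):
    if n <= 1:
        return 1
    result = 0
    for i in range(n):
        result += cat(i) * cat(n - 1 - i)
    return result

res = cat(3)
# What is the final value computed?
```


cat(3)
= sum of cat(i) * cat(3-1-i) for i in 0..2
First compute sub-values bottom-up:
  cat(0) = 1, cat(1) = 1
  cat(2) = 1*1 + 1*1 = 2
Now cat(3):
  cat(0)*cat(2) = 1*2 = 2
  cat(1)*cat(1) = 1*1 = 1
  cat(2)*cat(0) = 2*1 = 2
= 2 + 1 + 2
= 5


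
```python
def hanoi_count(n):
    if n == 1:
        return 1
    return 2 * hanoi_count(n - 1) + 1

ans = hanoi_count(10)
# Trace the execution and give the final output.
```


hanoi_count(10)
= 2 * hanoi_count(9) + 1
= 2 * (2 * hanoi_count(8) + 1) + 1
= 2 * (2 * (2 * hanoi_count(7) + 1) + 1) + 1
= 2 * (2 * (2 * (2 * hanoi_count(6) + 1) + 1) + 1) + 1
= 2 * (2 * (2 * (2 * (2 * hanoi_count(5) + 1) + 1) + 1) + 1) + 1
= 2 * (2 * (2 * (2 * (2 * (2 * hanoi_count(4) + 1) + 1) + 1) + 1) + 1) + 1
= 2 * (2 * (2 * (2 * (2 * (2 * (2 * hanoi_count(3) + 1) + 1) + 1) + 1) + 1) + 1) + 1
= 2 * (2 * (2 * (2 * (2 * (2 * (2 * (2 * hanoi_count(2) + 1) + 1) + 1) + 1) + 1) + 1) + 1) + 1
= 2 * (2 * (2 * (2 * (2 * (2 * (2 * (2 * (2 * hanoi_count(1) + 1) + 1) + 1) + 1) + 1) + 1) + 1) + 1) + 1
Now compute bottom-up:
hanoi_count(1) = 1
hanoi_count(2) = 2 * 1 + 1 = 3
hanoi_count(3) = 2 * 3 + 1 = 7
hanoi_count(4) = 2 * 7 + 1 = 15
hanoi_count(5) = 2 * 15 + 1 = 31
hanoi_count(6) = 2 * 31 + 1 = 63
hanoi_count(7) = 2 * 63 + 1 = 127
hanoi_count(8) = 2 * 127 + 1 = 255
hanoi_count(9) = 2 * 255 + 1 = 511
hanoi_count(10) = 2 * 511 + 1 = 1023
= 1023


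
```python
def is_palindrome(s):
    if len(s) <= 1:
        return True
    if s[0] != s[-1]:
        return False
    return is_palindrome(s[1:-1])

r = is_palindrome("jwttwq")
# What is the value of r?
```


is_palindrome("jwttwq")
"jwttwq": s[0]='j' != s[-1]='q' -> False
= False


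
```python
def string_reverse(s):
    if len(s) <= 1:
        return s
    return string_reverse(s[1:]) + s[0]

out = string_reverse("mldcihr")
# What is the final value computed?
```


string_reverse("mldcihr")
= string_reverse("ldcihr") + "m"
= string_reverse("dcihr") + "l" + "m"
= string_reverse("cihr") + "d" + "l" + "m"
= string_reverse("ihr") + "c" + "d" + "l" + "m"
= string_reverse("hr") + "i" + "c" + "d" + "l" + "m"
= string_reverse("r") + "h" + "i" + "c" + "d" + "l" + "m"
= "r" + "h" + "i" + "c" + "d" + "l" + "m"
= "rhicdlm"


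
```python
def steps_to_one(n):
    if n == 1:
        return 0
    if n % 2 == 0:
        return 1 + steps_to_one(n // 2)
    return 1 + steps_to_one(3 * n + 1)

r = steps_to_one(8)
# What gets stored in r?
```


steps_to_one(8)
8 is even -> steps_to_one(4)
4 is even -> steps_to_one(2)
2 is even -> steps_to_one(1)
Reached 1 after 3 steps
= 3


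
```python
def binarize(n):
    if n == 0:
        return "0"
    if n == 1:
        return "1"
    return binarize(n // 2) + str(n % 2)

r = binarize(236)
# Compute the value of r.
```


binarize(236)
= binarize(118) + "0"
= binarize(59) + "0" + "0"
= binarize(29) + "1" + "0" + "0"
= binarize(14) + "1" + "1" + "0" + "0"
= binarize(7) + "0" + "1" + "1" + "0" + "0"
= binarize(3) + "1" + "0" + "1" + "1" + "0" + "0"
= binarize(1) + "1" + "1" + "0" + "1" + "1" + "0" + "0"
= "1" + "1" + "1" + "0" + "1" + "1" + "0" + "0"
= "11101100"


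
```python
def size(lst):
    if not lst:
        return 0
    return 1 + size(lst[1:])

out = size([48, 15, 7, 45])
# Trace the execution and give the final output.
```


size([48, 15, 7, 45])
= 1 + size([15, 7, 45])
= 1 + 1 + size([7, 45])
= 1 + 1 + 1 + size([45])
= 1 + 1 + 1 + 1 + size([])
= 1 + 1 + 1 + 1 + 0
= 4


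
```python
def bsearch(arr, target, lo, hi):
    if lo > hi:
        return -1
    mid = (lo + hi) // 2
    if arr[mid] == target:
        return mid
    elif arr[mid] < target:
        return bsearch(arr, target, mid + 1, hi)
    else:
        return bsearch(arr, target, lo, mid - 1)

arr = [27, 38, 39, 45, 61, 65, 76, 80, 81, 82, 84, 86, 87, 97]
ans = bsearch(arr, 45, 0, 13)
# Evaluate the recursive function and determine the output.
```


bsearch(arr, 45, 0, 13)
lo=0, hi=13, mid=6, arr[mid]=76
76 > 45, search left half
lo=0, hi=5, mid=2, arr[mid]=39
39 < 45, search right half
lo=3, hi=5, mid=4, arr[mid]=61
61 > 45, search left half
lo=3, hi=3, mid=3, arr[mid]=45
arr[3] == 45, found at index 3
= 3


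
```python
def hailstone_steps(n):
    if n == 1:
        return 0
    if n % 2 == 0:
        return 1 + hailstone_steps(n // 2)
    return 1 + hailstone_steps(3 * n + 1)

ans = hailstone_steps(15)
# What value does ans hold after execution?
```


hailstone_steps(15)
15 is odd -> 3*15+1 = 46 -> hailstone_steps(46)
46 is even -> hailstone_steps(23)
23 is odd -> 3*23+1 = 70 -> hailstone_steps(70)
70 is even -> hailstone_steps(35)
35 is odd -> 3*35+1 = 106 -> hailstone_steps(106)
106 is even -> hailstone_steps(53)
53 is odd -> 3*53+1 = 160 -> hailstone_steps(160)
160 is even -> hailstone_steps(80)
80 is even -> hailstone_steps(40)
40 is even -> hailstone_steps(20)
20 is even -> hailstone_steps(10)
10 is even -> hailstone_steps(5)
5 is odd -> 3*5+1 = 16 -> hailstone_steps(16)
16 is even -> hailstone_steps(8)
8 is even -> hailstone_steps(4)
4 is even -> hailstone_steps(2)
2 is even -> hailstone_steps(1)
Reached 1 after 17 steps
= 17


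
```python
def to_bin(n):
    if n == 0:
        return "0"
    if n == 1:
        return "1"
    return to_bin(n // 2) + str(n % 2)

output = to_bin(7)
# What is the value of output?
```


to_bin(7)
= to_bin(3) + "1"
= to_bin(1) + "1" + "1"
= "1" + "1" + "1"
= "111"


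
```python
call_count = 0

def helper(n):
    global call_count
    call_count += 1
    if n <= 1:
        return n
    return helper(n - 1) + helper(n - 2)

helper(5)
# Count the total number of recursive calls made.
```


helper(5) calls helper(4) and helper(3); each non-base call branches into two more.
Let C(k) = total number of calls made by helper(k), including the call to helper(k) itself.
Base cases: C(0) = 1, C(1) = 1
Recurrence: C(k) = 1 + C(k-1) + C(k-2)
  C(2) = 1 + C(1) + C(0) = 1 + 1 + 1 = 3
  C(3) = 1 + C(2) + C(1) = 1 + 3 + 1 = 5
  C(4) = 1 + C(3) + C(2) = 1 + 5 + 3 = 9
  C(5) = 1 + C(4) + C(3) = 1 + 9 + 5 = 15
Total calls = C(5) = 15


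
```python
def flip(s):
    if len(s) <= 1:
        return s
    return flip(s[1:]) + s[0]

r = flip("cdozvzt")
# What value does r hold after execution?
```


flip("cdozvzt")
= flip("dozvzt") + "c"
= flip("ozvzt") + "d" + "c"
= flip("zvzt") + "o" + "d" + "c"
= flip("vzt") + "z" + "o" + "d" + "c"
= flip("zt") + "v" + "z" + "o" + "d" + "c"
= flip("t") + "z" + "v" + "z" + "o" + "d" + "c"
= "t" + "z" + "v" + "z" + "o" + "d" + "c"
= "tzvzodc"


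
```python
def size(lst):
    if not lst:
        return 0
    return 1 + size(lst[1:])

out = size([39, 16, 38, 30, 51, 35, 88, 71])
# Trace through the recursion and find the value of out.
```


size([39, 16, 38, 30, 51, 35, 88, 71])
= 1 + size([16, 38, 30, 51, 35, 88, 71])
= 1 + 1 + size([38, 30, 51, 35, 88, 71])
= 1 + 1 + 1 + size([30, 51, 35, 88, 71])
= 1 + 1 + 1 + 1 + size([51, 35, 88, 71])
= 1 + 1 + 1 + 1 + 1 + size([35, 88, 71])
= 1 + 1 + 1 + 1 + 1 + 1 + size([88, 71])
= 1 + 1 + 1 + 1 + 1 + 1 + 1 + size([71])
= 1 + 1 + 1 + 1 + 1 + 1 + 1 + 1 + size([])
= 1 + 1 + 1 + 1 + 1 + 1 + 1 + 1 + 0
= 8


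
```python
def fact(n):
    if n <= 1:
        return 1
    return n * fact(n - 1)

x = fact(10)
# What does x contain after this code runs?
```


fact(10)
= 10 * fact(9)
= 10 * 9 * fact(8)
= 10 * 9 * 8 * fact(7)
= 10 * 9 * 8 * 7 * fact(6)
= 10 * 9 * 8 * 7 * 6 * fact(5)
= 10 * 9 * 8 * 7 * 6 * 5 * fact(4)
= 10 * 9 * 8 * 7 * 6 * 5 * 4 * fact(3)
= 10 * 9 * 8 * 7 * 6 * 5 * 4 * 3 * fact(2)
= 10 * 9 * 8 * 7 * 6 * 5 * 4 * 3 * 2 * fact(1)
= 10 * 9 * 8 * 7 * 6 * 5 * 4 * 3 * 2 * 1
= 3628800


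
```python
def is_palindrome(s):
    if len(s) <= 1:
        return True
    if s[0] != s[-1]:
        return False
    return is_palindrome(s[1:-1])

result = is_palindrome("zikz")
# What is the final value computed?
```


is_palindrome("zikz")
"zikz": s[0]='z' == s[-1]='z' -> is_palindrome("ik")
"ik": s[0]='i' != s[-1]='k' -> False
= False


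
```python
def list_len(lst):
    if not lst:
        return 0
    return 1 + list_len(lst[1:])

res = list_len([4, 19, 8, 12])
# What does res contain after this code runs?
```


list_len([4, 19, 8, 12])
= 1 + list_len([19, 8, 12])
= 1 + 1 + list_len([8, 12])
= 1 + 1 + 1 + list_len([12])
= 1 + 1 + 1 + 1 + list_len([])
= 1 + 1 + 1 + 1 + 0
= 4


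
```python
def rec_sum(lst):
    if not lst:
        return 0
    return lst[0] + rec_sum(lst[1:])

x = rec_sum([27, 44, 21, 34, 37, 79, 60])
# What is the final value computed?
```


rec_sum([27, 44, 21, 34, 37, 79, 60])
= 27 + rec_sum([44, 21, 34, 37, 79, 60])
= 27 + 44 + rec_sum([21, 34, 37, 79, 60])
= 27 + 44 + 21 + rec_sum([34, 37, 79, 60])
= 27 + 44 + 21 + 34 + rec_sum([37, 79, 60])
= 27 + 44 + 21 + 34 + 37 + rec_sum([79, 60])
= 27 + 44 + 21 + 34 + 37 + 79 + rec_sum([60])
= 27 + 44 + 21 + 34 + 37 + 79 + 60 + rec_sum([])
= 27 + 44 + 21 + 34 + 37 + 79 + 60 + 0
= 302


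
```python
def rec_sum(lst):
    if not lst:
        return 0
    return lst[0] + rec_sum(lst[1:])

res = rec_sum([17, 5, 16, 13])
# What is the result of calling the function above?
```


rec_sum([17, 5, 16, 13])
= 17 + rec_sum([5, 16, 13])
= 17 + 5 + rec_sum([16, 13])
= 17 + 5 + 16 + rec_sum([13])
= 17 + 5 + 16 + 13 + rec_sum([])
= 17 + 5 + 16 + 13 + 0
= 51


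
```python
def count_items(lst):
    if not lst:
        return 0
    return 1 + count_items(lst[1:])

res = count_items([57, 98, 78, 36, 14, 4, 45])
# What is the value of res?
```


count_items([57, 98, 78, 36, 14, 4, 45])
= 1 + count_items([98, 78, 36, 14, 4, 45])
= 1 + 1 + count_items([78, 36, 14, 4, 45])
= 1 + 1 + 1 + count_items([36, 14, 4, 45])
= 1 + 1 + 1 + 1 + count_items([14, 4, 45])
= 1 + 1 + 1 + 1 + 1 + count_items([4, 45])
= 1 + 1 + 1 + 1 + 1 + 1 + count_items([45])
= 1 + 1 + 1 + 1 + 1 + 1 + 1 + count_items([])
= 1 + 1 + 1 + 1 + 1 + 1 + 1 + 0
= 7


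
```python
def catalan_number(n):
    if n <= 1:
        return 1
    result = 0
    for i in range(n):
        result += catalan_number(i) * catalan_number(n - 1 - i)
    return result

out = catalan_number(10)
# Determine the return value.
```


catalan_number(10)
= sum of catalan_number(i) * catalan_number(10-1-i) for i in 0..9
First compute sub-values bottom-up:
  catalan_number(0) = 1, catalan_number(1) = 1
  catalan_number(2) = 1*1 + 1*1 = 2
  catalan_number(3) = 1*2 + 1*1 + 2*1 = 5
  catalan_number(4) = 1*5 + 1*2 + 2*1 + 5*1 = 14
  catalan_number(5) = 1*14 + 1*5 + 2*2 + 5*1 + 14*1 = 42
  catalan_number(6) = 1*42 + 1*14 + 2*5 + 5*2 + 14*1 + 42*1 = 132
  catalan_number(7) = 1*132 + 1*42 + 2*14 + 5*5 + 14*2 + 42*1 + 132*1 = 429
  catalan_number(8) = 1*429 + 1*132 + 2*42 + 5*14 + 14*5 + 42*2 + 132*1 + 429*1 = 1430
  catalan_number(9) = 1*1430 + 1*429 + 2*132 + 5*42 + 14*14 + 42*5 + 132*2 + 429*1 + 1430*1 = 4862
Now catalan_number(10):
  catalan_number(0)*catalan_number(9) = 1*4862 = 4862
  catalan_number(1)*catalan_number(8) = 1*1430 = 1430
  catalan_number(2)*catalan_number(7) = 2*429 = 858
  catalan_number(3)*catalan_number(6) = 5*132 = 660
  catalan_number(4)*catalan_number(5) = 14*42 = 588
  catalan_number(5)*catalan_number(4) = 42*14 = 588
  catalan_number(6)*catalan_number(3) = 132*5 = 660
  catalan_number(7)*catalan_number(2) = 429*2 = 858
  catalan_number(8)*catalan_number(1) = 1430*1 = 1430
  catalan_number(9)*catalan_number(0) = 4862*1 = 4862
= 4862 + 1430 + 858 + 660 + 588 + 588 + 660 + 858 + 1430 + 4862
= 16796


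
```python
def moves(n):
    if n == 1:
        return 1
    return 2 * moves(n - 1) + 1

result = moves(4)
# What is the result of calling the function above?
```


moves(4)
= 2 * moves(3) + 1
= 2 * (2 * moves(2) + 1) + 1
= 2 * (2 * (2 * moves(1) + 1) + 1) + 1
Now compute bottom-up:
moves(1) = 1
moves(2) = 2 * 1 + 1 = 3
moves(3) = 2 * 3 + 1 = 7
moves(4) = 2 * 7 + 1 = 15
= 15


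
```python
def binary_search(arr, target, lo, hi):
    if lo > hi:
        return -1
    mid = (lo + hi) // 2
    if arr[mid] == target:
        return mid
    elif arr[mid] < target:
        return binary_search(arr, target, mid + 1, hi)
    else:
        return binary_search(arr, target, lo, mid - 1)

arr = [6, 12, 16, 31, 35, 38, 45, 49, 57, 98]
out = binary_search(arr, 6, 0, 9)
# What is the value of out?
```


binary_search(arr, 6, 0, 9)
lo=0, hi=9, mid=4, arr[mid]=35
35 > 6, search left half
lo=0, hi=3, mid=1, arr[mid]=12
12 > 6, search left half
lo=0, hi=0, mid=0, arr[mid]=6
arr[0] == 6, found at index 0
= 0


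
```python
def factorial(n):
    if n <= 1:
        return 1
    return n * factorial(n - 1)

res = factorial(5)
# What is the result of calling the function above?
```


factorial(5)
= 5 * factorial(4)
= 5 * 4 * factorial(3)
= 5 * 4 * 3 * factorial(2)
= 5 * 4 * 3 * 2 * factorial(1)
= 5 * 4 * 3 * 2 * 1
= 120


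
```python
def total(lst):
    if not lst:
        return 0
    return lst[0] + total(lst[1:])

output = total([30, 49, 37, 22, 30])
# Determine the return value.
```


total([30, 49, 37, 22, 30])
= 30 + total([49, 37, 22, 30])
= 30 + 49 + total([37, 22, 30])
= 30 + 49 + 37 + total([22, 30])
= 30 + 49 + 37 + 22 + total([30])
= 30 + 49 + 37 + 22 + 30 + total([])
= 30 + 49 + 37 + 22 + 30 + 0
= 168


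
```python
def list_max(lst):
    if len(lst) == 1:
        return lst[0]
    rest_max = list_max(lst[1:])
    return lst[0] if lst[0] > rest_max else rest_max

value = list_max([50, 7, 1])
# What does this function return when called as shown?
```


list_max([50, 7, 1])
= compare 50 with list_max([7, 1])
= compare 7 with list_max([1])
Base: list_max([1]) = 1
compare 7 with 1: max = 7
compare 50 with 7: max = 50
= 50


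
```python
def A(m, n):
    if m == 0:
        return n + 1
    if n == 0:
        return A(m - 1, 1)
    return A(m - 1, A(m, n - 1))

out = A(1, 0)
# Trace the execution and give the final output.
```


A(1, 0)
n == 0: return A(0, 1)
= A(0, 1) = 2
= 2


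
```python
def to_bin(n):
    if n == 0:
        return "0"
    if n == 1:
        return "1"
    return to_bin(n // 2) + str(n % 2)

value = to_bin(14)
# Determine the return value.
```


to_bin(14)
= to_bin(7) + "0"
= to_bin(3) + "1" + "0"
= to_bin(1) + "1" + "1" + "0"
= "1" + "1" + "1" + "0"
= "1110"


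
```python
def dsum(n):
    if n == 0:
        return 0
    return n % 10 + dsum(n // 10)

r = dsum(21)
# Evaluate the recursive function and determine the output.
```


dsum(21)
= 1 + dsum(2)
= 1 + 2 + dsum(0)
= 1 + 2 + 0
= 3


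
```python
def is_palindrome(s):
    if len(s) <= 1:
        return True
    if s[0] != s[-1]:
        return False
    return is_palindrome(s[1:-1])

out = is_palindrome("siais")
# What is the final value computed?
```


is_palindrome("siais")
"siais": s[0]='s' == s[-1]='s' -> is_palindrome("iai")
"iai": s[0]='i' == s[-1]='i' -> is_palindrome("a")
"a": len <= 1 -> True
= True


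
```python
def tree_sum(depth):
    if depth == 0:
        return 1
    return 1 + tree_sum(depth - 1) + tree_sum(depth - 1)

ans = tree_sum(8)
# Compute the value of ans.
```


tree_sum(8)
= 1 + tree_sum(7) + tree_sum(7)
= 1 + 2 * tree_sum(7)
tree_sum(k) = 2^(k+1) - 1
tree_sum(0) = 1
tree_sum(1) = 3
tree_sum(2) = 7
tree_sum(3) = 15
tree_sum(4) = 31
tree_sum(8) = 2^9 - 1 = 511


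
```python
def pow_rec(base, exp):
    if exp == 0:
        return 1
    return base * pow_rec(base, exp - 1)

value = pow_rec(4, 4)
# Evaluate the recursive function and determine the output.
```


pow_rec(4, 4)
= 4 * pow_rec(4, 3)
= 4 * 4 * pow_rec(4, 2)
= 4 * 4 * 4 * pow_rec(4, 1)
= 4 * 4 * 4 * 4 * pow_rec(4, 0)
= 4 * 4 * 4 * 4 * 1
= 256


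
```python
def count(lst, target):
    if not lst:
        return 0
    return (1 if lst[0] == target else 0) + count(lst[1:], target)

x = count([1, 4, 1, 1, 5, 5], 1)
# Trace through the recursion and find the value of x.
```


count([1, 4, 1, 1, 5, 5], 1)
lst[0]=1 == 1: 1 + count([4, 1, 1, 5, 5], 1)
lst[0]=4 != 1: 0 + count([1, 1, 5, 5], 1)
lst[0]=1 == 1: 1 + count([1, 5, 5], 1)
lst[0]=1 == 1: 1 + count([5, 5], 1)
lst[0]=5 != 1: 0 + count([5], 1)
lst[0]=5 != 1: 0 + count([], 1)
= 3


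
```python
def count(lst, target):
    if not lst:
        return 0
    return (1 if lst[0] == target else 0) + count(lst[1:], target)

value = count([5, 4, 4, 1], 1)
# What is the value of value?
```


count([5, 4, 4, 1], 1)
lst[0]=5 != 1: 0 + count([4, 4, 1], 1)
lst[0]=4 != 1: 0 + count([4, 1], 1)
lst[0]=4 != 1: 0 + count([1], 1)
lst[0]=1 == 1: 1 + count([], 1)
= 1


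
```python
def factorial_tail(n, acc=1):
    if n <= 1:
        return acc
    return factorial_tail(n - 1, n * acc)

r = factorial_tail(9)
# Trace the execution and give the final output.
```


factorial_tail(9, 1)
= factorial_tail(8, 9 * 1) = factorial_tail(8, 9)
= factorial_tail(7, 8 * 9) = factorial_tail(7, 72)
= factorial_tail(6, 7 * 72) = factorial_tail(6, 504)
= factorial_tail(5, 6 * 504) = factorial_tail(5, 3024)
= factorial_tail(4, 5 * 3024) = factorial_tail(4, 15120)
= factorial_tail(3, 4 * 15120) = factorial_tail(3, 60480)
= factorial_tail(2, 3 * 60480) = factorial_tail(2, 181440)
= factorial_tail(1, 2 * 181440) = factorial_tail(1, 362880)
n <= 1, return acc = 362880


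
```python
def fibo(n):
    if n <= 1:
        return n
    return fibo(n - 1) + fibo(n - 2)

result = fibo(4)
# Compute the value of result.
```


fibo(4)
= fibo(3) + fibo(2)
= (fibo(2) + fibo(1)) + fibo(2)
Computing bottom-up: fibo(0)=0, fibo(1)=1, fibo(2)=1, fibo(3)=2, fibo(4)=3
= 3


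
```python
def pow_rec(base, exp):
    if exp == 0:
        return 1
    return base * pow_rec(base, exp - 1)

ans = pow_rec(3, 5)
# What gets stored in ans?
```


pow_rec(3, 5)
= 3 * pow_rec(3, 4)
= 3 * 3 * pow_rec(3, 3)
= 3 * 3 * 3 * pow_rec(3, 2)
= 3 * 3 * 3 * 3 * pow_rec(3, 1)
= 3 * 3 * 3 * 3 * 3 * pow_rec(3, 0)
= 3 * 3 * 3 * 3 * 3 * 1
= 243


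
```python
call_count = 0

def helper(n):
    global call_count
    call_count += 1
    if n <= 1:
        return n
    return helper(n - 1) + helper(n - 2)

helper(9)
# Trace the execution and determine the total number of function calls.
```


helper(9) calls helper(8) and helper(7); each non-base call branches into two more.
Let C(k) = total number of calls made by helper(k), including the call to helper(k) itself.
Base cases: C(0) = 1, C(1) = 1
Recurrence: C(k) = 1 + C(k-1) + C(k-2)
  C(2) = 1 + C(1) + C(0) = 1 + 1 + 1 = 3
  C(3) = 1 + C(2) + C(1) = 1 + 3 + 1 = 5
  C(4) = 1 + C(3) + C(2) = 1 + 5 + 3 = 9
  C(5) = 1 + C(4) + C(3) = 1 + 9 + 5 = 15
  C(6) = 1 + C(5) + C(4) = 1 + 15 + 9 = 25
  C(7) = 1 + C(6) + C(5) = 1 + 25 + 15 = 41
  C(8) = 1 + C(7) + C(6) = 1 + 41 + 25 = 67
  C(9) = 1 + C(8) + C(7) = 1 + 67 + 41 = 109
Total calls = C(9) = 109


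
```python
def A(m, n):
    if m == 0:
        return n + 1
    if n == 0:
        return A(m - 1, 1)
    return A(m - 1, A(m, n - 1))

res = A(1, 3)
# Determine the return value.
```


A(1, 3)
= A(0, A(1, 2))
First compute A(1, 2) = 4
= A(0, 4)
= 5


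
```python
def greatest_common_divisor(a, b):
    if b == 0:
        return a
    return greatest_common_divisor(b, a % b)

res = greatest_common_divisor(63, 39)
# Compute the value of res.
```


greatest_common_divisor(63, 39)
= greatest_common_divisor(39, 63 % 39) = greatest_common_divisor(39, 24)
= greatest_common_divisor(24, 39 % 24) = greatest_common_divisor(24, 15)
= greatest_common_divisor(15, 24 % 15) = greatest_common_divisor(15, 9)
= greatest_common_divisor(9, 15 % 9) = greatest_common_divisor(9, 6)
= greatest_common_divisor(6, 9 % 6) = greatest_common_divisor(6, 3)
= greatest_common_divisor(3, 6 % 3) = greatest_common_divisor(3, 0)
b == 0, return a = 3


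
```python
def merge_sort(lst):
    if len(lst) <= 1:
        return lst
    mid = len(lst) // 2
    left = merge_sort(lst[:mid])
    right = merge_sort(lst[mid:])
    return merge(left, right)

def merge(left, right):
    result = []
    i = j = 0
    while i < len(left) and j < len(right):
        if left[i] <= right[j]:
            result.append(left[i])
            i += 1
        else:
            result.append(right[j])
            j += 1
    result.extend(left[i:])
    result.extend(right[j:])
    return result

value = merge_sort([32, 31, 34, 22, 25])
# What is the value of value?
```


merge_sort([32, 31, 34, 22, 25])
Split into [32, 31] and [34, 22, 25]
Left sorted: [31, 32]
Right sorted: [22, 25, 34]
Merge [31, 32] and [22, 25, 34]
= [22, 25, 31, 32, 34]


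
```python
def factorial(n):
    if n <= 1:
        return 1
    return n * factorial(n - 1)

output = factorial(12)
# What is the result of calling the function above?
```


factorial(12)
= 12 * factorial(11)
= 12 * 11 * factorial(10)
= 12 * 11 * 10 * factorial(9)
= 12 * 11 * 10 * 9 * factorial(8)
= 12 * 11 * 10 * 9 * 8 * factorial(7)
= 12 * 11 * 10 * 9 * 8 * 7 * factorial(6)
= 12 * 11 * 10 * 9 * 8 * 7 * 6 * factorial(5)
= 12 * 11 * 10 * 9 * 8 * 7 * 6 * 5 * factorial(4)
= 12 * 11 * 10 * 9 * 8 * 7 * 6 * 5 * 4 * factorial(3)
= 12 * 11 * 10 * 9 * 8 * 7 * 6 * 5 * 4 * 3 * factorial(2)
= 12 * 11 * 10 * 9 * 8 * 7 * 6 * 5 * 4 * 3 * 2 * factorial(1)
= 12 * 11 * 10 * 9 * 8 * 7 * 6 * 5 * 4 * 3 * 2 * 1
= 479001600


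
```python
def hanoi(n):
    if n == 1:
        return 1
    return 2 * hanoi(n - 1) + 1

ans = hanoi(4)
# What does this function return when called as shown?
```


hanoi(4)
= 2 * hanoi(3) + 1
= 2 * (2 * hanoi(2) + 1) + 1
= 2 * (2 * (2 * hanoi(1) + 1) + 1) + 1
Now compute bottom-up:
hanoi(1) = 1
hanoi(2) = 2 * 1 + 1 = 3
hanoi(3) = 2 * 3 + 1 = 7
hanoi(4) = 2 * 7 + 1 = 15
= 15


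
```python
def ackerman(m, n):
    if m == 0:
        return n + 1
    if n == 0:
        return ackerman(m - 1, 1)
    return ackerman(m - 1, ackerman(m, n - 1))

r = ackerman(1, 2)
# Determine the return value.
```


ackerman(1, 2)
= ackerman(0, ackerman(1, 1))
First compute ackerman(1, 1) = 3
= ackerman(0, 3)
= 4


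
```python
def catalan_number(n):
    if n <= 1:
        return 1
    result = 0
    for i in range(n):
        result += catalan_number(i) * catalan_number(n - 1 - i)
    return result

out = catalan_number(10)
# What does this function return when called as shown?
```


catalan_number(10)
= sum of catalan_number(i) * catalan_number(10-1-i) for i in 0..9
First compute sub-values bottom-up:
  catalan_number(0) = 1, catalan_number(1) = 1
  catalan_number(2) = 1*1 + 1*1 = 2
  catalan_number(3) = 1*2 + 1*1 + 2*1 = 5
  catalan_number(4) = 1*5 + 1*2 + 2*1 + 5*1 = 14
  catalan_number(5) = 1*14 + 1*5 + 2*2 + 5*1 + 14*1 = 42
  catalan_number(6) = 1*42 + 1*14 + 2*5 + 5*2 + 14*1 + 42*1 = 132
  catalan_number(7) = 1*132 + 1*42 + 2*14 + 5*5 + 14*2 + 42*1 + 132*1 = 429
  catalan_number(8) = 1*429 + 1*132 + 2*42 + 5*14 + 14*5 + 42*2 + 132*1 + 429*1 = 1430
  catalan_number(9) = 1*1430 + 1*429 + 2*132 + 5*42 + 14*14 + 42*5 + 132*2 + 429*1 + 1430*1 = 4862
Now catalan_number(10):
  catalan_number(0)*catalan_number(9) = 1*4862 = 4862
  catalan_number(1)*catalan_number(8) = 1*1430 = 1430
  catalan_number(2)*catalan_number(7) = 2*429 = 858
  catalan_number(3)*catalan_number(6) = 5*132 = 660
  catalan_number(4)*catalan_number(5) = 14*42 = 588
  catalan_number(5)*catalan_number(4) = 42*14 = 588
  catalan_number(6)*catalan_number(3) = 132*5 = 660
  catalan_number(7)*catalan_number(2) = 429*2 = 858
  catalan_number(8)*catalan_number(1) = 1430*1 = 1430
  catalan_number(9)*catalan_number(0) = 4862*1 = 4862
= 4862 + 1430 + 858 + 660 + 588 + 588 + 660 + 858 + 1430 + 4862
= 16796


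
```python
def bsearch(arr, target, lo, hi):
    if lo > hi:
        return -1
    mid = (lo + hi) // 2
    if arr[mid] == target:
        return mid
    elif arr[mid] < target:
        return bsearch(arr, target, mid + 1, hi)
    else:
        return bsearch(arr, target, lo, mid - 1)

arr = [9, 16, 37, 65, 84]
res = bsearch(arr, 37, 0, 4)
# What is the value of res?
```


bsearch(arr, 37, 0, 4)
lo=0, hi=4, mid=2, arr[mid]=37
arr[2] == 37, found at index 2
= 2


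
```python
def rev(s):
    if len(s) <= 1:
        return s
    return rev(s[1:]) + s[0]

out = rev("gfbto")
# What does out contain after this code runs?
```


rev("gfbto")
= rev("fbto") + "g"
= rev("bto") + "f" + "g"
= rev("to") + "b" + "f" + "g"
= rev("o") + "t" + "b" + "f" + "g"
= "o" + "t" + "b" + "f" + "g"
= "otbfg"


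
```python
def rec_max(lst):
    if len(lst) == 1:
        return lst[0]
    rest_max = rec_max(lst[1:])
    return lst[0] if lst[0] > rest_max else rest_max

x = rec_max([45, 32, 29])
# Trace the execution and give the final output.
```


rec_max([45, 32, 29])
= compare 45 with rec_max([32, 29])
= compare 32 with rec_max([29])
Base: rec_max([29]) = 29
compare 32 with 29: max = 32
compare 45 with 32: max = 45
= 45


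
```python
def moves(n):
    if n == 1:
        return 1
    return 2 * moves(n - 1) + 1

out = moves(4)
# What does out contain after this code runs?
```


moves(4)
= 2 * moves(3) + 1
= 2 * (2 * moves(2) + 1) + 1
= 2 * (2 * (2 * moves(1) + 1) + 1) + 1
Now compute bottom-up:
moves(1) = 1
moves(2) = 2 * 1 + 1 = 3
moves(3) = 2 * 3 + 1 = 7
moves(4) = 2 * 7 + 1 = 15
= 15


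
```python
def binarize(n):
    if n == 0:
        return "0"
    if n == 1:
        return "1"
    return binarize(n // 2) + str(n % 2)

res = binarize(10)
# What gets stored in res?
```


binarize(10)
= binarize(5) + "0"
= binarize(2) + "1" + "0"
= binarize(1) + "0" + "1" + "0"
= "1" + "0" + "1" + "0"
= "1010"


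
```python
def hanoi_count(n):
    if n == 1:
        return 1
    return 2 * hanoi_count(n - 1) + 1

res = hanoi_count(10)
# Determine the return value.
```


hanoi_count(10)
= 2 * hanoi_count(9) + 1
= 2 * (2 * hanoi_count(8) + 1) + 1
= 2 * (2 * (2 * hanoi_count(7) + 1) + 1) + 1
= 2 * (2 * (2 * (2 * hanoi_count(6) + 1) + 1) + 1) + 1
= 2 * (2 * (2 * (2 * (2 * hanoi_count(5) + 1) + 1) + 1) + 1) + 1
= 2 * (2 * (2 * (2 * (2 * (2 * hanoi_count(4) + 1) + 1) + 1) + 1) + 1) + 1
= 2 * (2 * (2 * (2 * (2 * (2 * (2 * hanoi_count(3) + 1) + 1) + 1) + 1) + 1) + 1) + 1
= 2 * (2 * (2 * (2 * (2 * (2 * (2 * (2 * hanoi_count(2) + 1) + 1) + 1) + 1) + 1) + 1) + 1) + 1
= 2 * (2 * (2 * (2 * (2 * (2 * (2 * (2 * (2 * hanoi_count(1) + 1) + 1) + 1) + 1) + 1) + 1) + 1) + 1) + 1
Now compute bottom-up:
hanoi_count(1) = 1
hanoi_count(2) = 2 * 1 + 1 = 3
hanoi_count(3) = 2 * 3 + 1 = 7
hanoi_count(4) = 2 * 7 + 1 = 15
hanoi_count(5) = 2 * 15 + 1 = 31
hanoi_count(6) = 2 * 31 + 1 = 63
hanoi_count(7) = 2 * 63 + 1 = 127
hanoi_count(8) = 2 * 127 + 1 = 255
hanoi_count(9) = 2 * 255 + 1 = 511
hanoi_count(10) = 2 * 511 + 1 = 1023
= 1023


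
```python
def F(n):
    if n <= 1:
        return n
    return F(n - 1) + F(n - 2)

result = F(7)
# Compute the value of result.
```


F(7)
= F(6) + F(5)
= (F(5) + F(4)) + F(5)
Computing bottom-up: F(0)=0, F(1)=1, F(2)=1, F(3)=2, F(4)=3, F(5)=5, F(6)=8, F(7)=13
= 13


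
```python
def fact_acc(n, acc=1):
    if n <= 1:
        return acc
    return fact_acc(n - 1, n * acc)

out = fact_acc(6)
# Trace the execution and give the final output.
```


fact_acc(6, 1)
= fact_acc(5, 6 * 1) = fact_acc(5, 6)
= fact_acc(4, 5 * 6) = fact_acc(4, 30)
= fact_acc(3, 4 * 30) = fact_acc(3, 120)
= fact_acc(2, 3 * 120) = fact_acc(2, 360)
= fact_acc(1, 2 * 360) = fact_acc(1, 720)
n <= 1, return acc = 720


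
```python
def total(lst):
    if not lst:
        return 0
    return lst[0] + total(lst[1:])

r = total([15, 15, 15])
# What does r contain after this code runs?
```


total([15, 15, 15])
= 15 + total([15, 15])
= 15 + 15 + total([15])
= 15 + 15 + 15 + total([])
= 15 + 15 + 15 + 0
= 45


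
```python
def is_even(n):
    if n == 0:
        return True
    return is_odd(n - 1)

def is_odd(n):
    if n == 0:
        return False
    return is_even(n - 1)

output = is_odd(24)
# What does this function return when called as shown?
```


is_odd(24)
= is_even(23)
= is_odd(22)
= is_even(21)
= is_odd(20)
= is_even(19)
= is_odd(18)
= is_even(17)
= is_odd(16)
= is_even(15)
= is_odd(14)
= is_even(13)
= is_odd(12)
= is_even(11)
= is_odd(10)
= is_even(9)
= is_odd(8)
= is_even(7)
= is_odd(6)
= is_even(5)
= is_odd(4)
= is_even(3)
= is_odd(2)
= is_even(1)
= is_odd(0)
n == 0: return False
= False


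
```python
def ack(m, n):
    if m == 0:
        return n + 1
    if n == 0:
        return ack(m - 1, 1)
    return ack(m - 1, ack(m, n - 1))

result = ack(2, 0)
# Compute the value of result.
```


ack(2, 0)
n == 0: return ack(1, 1)
= ack(1, 1) = 3
= 3


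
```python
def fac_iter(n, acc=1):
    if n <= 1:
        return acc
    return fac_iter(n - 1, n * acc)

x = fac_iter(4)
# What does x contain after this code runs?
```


fac_iter(4, 1)
= fac_iter(3, 4 * 1) = fac_iter(3, 4)
= fac_iter(2, 3 * 4) = fac_iter(2, 12)
= fac_iter(1, 2 * 12) = fac_iter(1, 24)
n <= 1, return acc = 24


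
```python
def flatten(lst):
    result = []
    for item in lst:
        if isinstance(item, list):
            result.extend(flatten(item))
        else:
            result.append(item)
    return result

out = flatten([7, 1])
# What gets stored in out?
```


flatten([7, 1])
Processing each element:
  7 is not a list -> append 7
  1 is not a list -> append 1
= [7, 1]


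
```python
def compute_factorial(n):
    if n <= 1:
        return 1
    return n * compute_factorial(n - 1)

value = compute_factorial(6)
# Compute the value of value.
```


compute_factorial(6)
= 6 * compute_factorial(5)
= 6 * 5 * compute_factorial(4)
= 6 * 5 * 4 * compute_factorial(3)
= 6 * 5 * 4 * 3 * compute_factorial(2)
= 6 * 5 * 4 * 3 * 2 * compute_factorial(1)
= 6 * 5 * 4 * 3 * 2 * 1
= 720


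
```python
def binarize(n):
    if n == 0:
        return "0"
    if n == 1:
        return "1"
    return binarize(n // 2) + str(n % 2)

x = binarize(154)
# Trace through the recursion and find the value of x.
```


binarize(154)
= binarize(77) + "0"
= binarize(38) + "1" + "0"
= binarize(19) + "0" + "1" + "0"
= binarize(9) + "1" + "0" + "1" + "0"
= binarize(4) + "1" + "1" + "0" + "1" + "0"
= binarize(2) + "0" + "1" + "1" + "0" + "1" + "0"
= binarize(1) + "0" + "0" + "1" + "1" + "0" + "1" + "0"
= "1" + "0" + "0" + "1" + "1" + "0" + "1" + "0"
= "10011010"


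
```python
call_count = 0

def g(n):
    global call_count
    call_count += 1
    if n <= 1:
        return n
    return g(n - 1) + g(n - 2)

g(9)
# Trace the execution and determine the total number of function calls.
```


g(9) calls g(8) and g(7); each non-base call branches into two more.
Let C(k) = total number of calls made by g(k), including the call to g(k) itself.
Base cases: C(0) = 1, C(1) = 1
Recurrence: C(k) = 1 + C(k-1) + C(k-2)
  C(2) = 1 + C(1) + C(0) = 1 + 1 + 1 = 3
  C(3) = 1 + C(2) + C(1) = 1 + 3 + 1 = 5
  C(4) = 1 + C(3) + C(2) = 1 + 5 + 3 = 9
  C(5) = 1 + C(4) + C(3) = 1 + 9 + 5 = 15
  C(6) = 1 + C(5) + C(4) = 1 + 15 + 9 = 25
  C(7) = 1 + C(6) + C(5) = 1 + 25 + 15 = 41
  C(8) = 1 + C(7) + C(6) = 1 + 41 + 25 = 67
  C(9) = 1 + C(8) + C(7) = 1 + 67 + 41 = 109
Total calls = C(9) = 109


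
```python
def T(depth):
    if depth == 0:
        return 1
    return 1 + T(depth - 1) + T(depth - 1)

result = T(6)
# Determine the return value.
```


T(6)
= 1 + T(5) + T(5)
= 1 + 2 * T(5)
T(k) = 2^(k+1) - 1
T(0) = 1
T(1) = 3
T(2) = 7
T(3) = 15
T(4) = 31
T(6) = 2^7 - 1 = 127


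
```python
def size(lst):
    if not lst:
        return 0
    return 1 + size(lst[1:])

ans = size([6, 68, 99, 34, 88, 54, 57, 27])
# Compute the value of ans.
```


size([6, 68, 99, 34, 88, 54, 57, 27])
= 1 + size([68, 99, 34, 88, 54, 57, 27])
= 1 + 1 + size([99, 34, 88, 54, 57, 27])
= 1 + 1 + 1 + size([34, 88, 54, 57, 27])
= 1 + 1 + 1 + 1 + size([88, 54, 57, 27])
= 1 + 1 + 1 + 1 + 1 + size([54, 57, 27])
= 1 + 1 + 1 + 1 + 1 + 1 + size([57, 27])
= 1 + 1 + 1 + 1 + 1 + 1 + 1 + size([27])
= 1 + 1 + 1 + 1 + 1 + 1 + 1 + 1 + size([])
= 1 + 1 + 1 + 1 + 1 + 1 + 1 + 1 + 0
= 8


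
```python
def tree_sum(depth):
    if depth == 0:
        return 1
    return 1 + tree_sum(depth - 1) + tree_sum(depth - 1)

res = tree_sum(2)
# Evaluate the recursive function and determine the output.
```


tree_sum(2)
= 1 + tree_sum(1) + tree_sum(1)
= 1 + 2 * tree_sum(1)
tree_sum(k) = 2^(k+1) - 1
tree_sum(0) = 1
tree_sum(1) = 3
tree_sum(2) = 7
tree_sum(2) = 2^3 - 1 = 7


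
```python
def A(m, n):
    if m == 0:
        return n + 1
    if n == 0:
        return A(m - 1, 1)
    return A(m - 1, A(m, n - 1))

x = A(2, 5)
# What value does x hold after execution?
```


A(2, 5)
= A(1, A(2, 4))
First compute A(2, 4) = 11
= A(1, 11)
= 13


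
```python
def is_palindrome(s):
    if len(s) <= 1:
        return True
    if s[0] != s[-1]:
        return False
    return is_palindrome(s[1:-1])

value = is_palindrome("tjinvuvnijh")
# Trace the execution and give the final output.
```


is_palindrome("tjinvuvnijh")
"tjinvuvnijh": s[0]='t' != s[-1]='h' -> False
= False


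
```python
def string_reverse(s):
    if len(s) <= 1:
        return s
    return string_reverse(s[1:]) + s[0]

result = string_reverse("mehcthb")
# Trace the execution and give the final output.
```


string_reverse("mehcthb")
= string_reverse("ehcthb") + "m"
= string_reverse("hcthb") + "e" + "m"
= string_reverse("cthb") + "h" + "e" + "m"
= string_reverse("thb") + "c" + "h" + "e" + "m"
= string_reverse("hb") + "t" + "c" + "h" + "e" + "m"
= string_reverse("b") + "h" + "t" + "c" + "h" + "e" + "m"
= "b" + "h" + "t" + "c" + "h" + "e" + "m"
= "bhtchem"


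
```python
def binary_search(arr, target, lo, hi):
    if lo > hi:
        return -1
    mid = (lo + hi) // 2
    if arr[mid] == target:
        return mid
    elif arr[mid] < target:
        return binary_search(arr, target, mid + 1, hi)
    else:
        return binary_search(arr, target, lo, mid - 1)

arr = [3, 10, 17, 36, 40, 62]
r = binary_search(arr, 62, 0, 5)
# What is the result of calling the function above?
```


binary_search(arr, 62, 0, 5)
lo=0, hi=5, mid=2, arr[mid]=17
17 < 62, search right half
lo=3, hi=5, mid=4, arr[mid]=40
40 < 62, search right half
lo=5, hi=5, mid=5, arr[mid]=62
arr[5] == 62, found at index 5
= 5


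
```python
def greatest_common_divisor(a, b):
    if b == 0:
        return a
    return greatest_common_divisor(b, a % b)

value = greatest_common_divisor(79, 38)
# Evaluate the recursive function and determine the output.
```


greatest_common_divisor(79, 38)
= greatest_common_divisor(38, 79 % 38) = greatest_common_divisor(38, 3)
= greatest_common_divisor(3, 38 % 3) = greatest_common_divisor(3, 2)
= greatest_common_divisor(2, 3 % 2) = greatest_common_divisor(2, 1)
= greatest_common_divisor(1, 2 % 1) = greatest_common_divisor(1, 0)
b == 0, return a = 1


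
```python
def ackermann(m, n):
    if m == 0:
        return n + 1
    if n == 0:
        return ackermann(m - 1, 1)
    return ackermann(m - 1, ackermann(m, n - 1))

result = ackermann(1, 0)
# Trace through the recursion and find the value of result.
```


ackermann(1, 0)
n == 0: return ackermann(0, 1)
= ackermann(0, 1) = 2
= 2


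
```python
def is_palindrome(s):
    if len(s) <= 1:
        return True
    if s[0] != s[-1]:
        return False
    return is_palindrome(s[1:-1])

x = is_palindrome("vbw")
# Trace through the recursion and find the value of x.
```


is_palindrome("vbw")
"vbw": s[0]='v' != s[-1]='w' -> False
= False


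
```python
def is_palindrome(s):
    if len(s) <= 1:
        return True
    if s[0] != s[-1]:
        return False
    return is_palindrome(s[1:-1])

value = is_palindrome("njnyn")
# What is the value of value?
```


is_palindrome("njnyn")
"njnyn": s[0]='n' == s[-1]='n' -> is_palindrome("jny")
"jny": s[0]='j' != s[-1]='y' -> False
= False


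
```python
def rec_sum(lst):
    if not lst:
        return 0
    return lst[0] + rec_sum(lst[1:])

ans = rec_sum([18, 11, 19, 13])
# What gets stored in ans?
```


rec_sum([18, 11, 19, 13])
= 18 + rec_sum([11, 19, 13])
= 18 + 11 + rec_sum([19, 13])
= 18 + 11 + 19 + rec_sum([13])
= 18 + 11 + 19 + 13 + rec_sum([])
= 18 + 11 + 19 + 13 + 0
= 61


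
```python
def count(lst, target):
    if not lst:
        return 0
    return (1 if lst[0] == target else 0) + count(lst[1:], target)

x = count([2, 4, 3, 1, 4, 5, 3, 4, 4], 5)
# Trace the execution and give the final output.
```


count([2, 4, 3, 1, 4, 5, 3, 4, 4], 5)
lst[0]=2 != 5: 0 + count([4, 3, 1, 4, 5, 3, 4, 4], 5)
lst[0]=4 != 5: 0 + count([3, 1, 4, 5, 3, 4, 4], 5)
lst[0]=3 != 5: 0 + count([1, 4, 5, 3, 4, 4], 5)
lst[0]=1 != 5: 0 + count([4, 5, 3, 4, 4], 5)
lst[0]=4 != 5: 0 + count([5, 3, 4, 4], 5)
lst[0]=5 == 5: 1 + count([3, 4, 4], 5)
lst[0]=3 != 5: 0 + count([4, 4], 5)
lst[0]=4 != 5: 0 + count([4], 5)
lst[0]=4 != 5: 0 + count([], 5)
= 1
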